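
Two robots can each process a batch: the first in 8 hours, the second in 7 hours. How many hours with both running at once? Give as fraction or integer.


Rate of A = 1/8 job per hour
Rate of B = 1/7 job per hour
Combined rate = 1/8 + 1/7
Find common denominator: (7 + 8)/(8*7) = 15/56
Combined rate = 15/56 job per hour
Time together = 1 / (15/56) = 56/15 hours

56/15


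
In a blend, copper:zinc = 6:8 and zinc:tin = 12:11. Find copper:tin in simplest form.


Given a:b = 6:8 and b:c = 12:11
Make b consistent. Multiply first ratio by 12: a:b = 72:96
Multiply second ratio by 8: b:c = 96:88
Now b = 96 in both, so a:b:c = 72:96:88
Therefore a:c = 72:88
Simplify by GCD: a:c = 9:11

9:11


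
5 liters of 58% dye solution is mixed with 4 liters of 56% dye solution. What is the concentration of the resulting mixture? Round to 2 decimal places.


Solute in mixture 1 = 58% of 5 L = 5*58/100 = 29/10 L
Solute in mixture 2 = 56% of 4 L = 4*56/100 = 56/25 L
Total solute = 29/10 + 56/25 = 257/50 L
Total volume = 5 + 4 = 9 L
Final concentration = 257/50/9 * 100 = 57.11%

57.11


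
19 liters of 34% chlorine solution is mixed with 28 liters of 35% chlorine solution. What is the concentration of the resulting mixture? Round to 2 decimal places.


Solute in mixture 1 = 34% of 19 L = 19*34/100 = 323/50 L
Solute in mixture 2 = 35% of 28 L = 28*35/100 = 49/5 L
Total solute = 323/50 + 49/5 = 813/50 L
Total volume = 19 + 28 = 47 L
Final concentration = 813/50/47 * 100 = 34.60%

34.60


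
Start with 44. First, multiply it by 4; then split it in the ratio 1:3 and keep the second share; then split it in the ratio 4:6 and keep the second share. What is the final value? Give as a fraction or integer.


Start with 44.
Step 1: Multiply by 4: 44 * 4 = 176
Step 2: Split 1:3, second share = 176 * 3/4 = 132
Step 3: Split 4:6, second share = 132 * 6/10 = 396/5
Final result = 396/5

396/5


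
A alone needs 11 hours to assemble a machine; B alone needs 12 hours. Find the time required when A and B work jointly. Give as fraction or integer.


Rate of A = 1/11 job per hour
Rate of B = 1/12 job per hour
Combined rate = 1/11 + 1/12
Find common denominator: (12 + 11)/(11*12) = 23/132
Combined rate = 23/132 job per hour
Time together = 1 / (23/132) = 132/23 hours

132/23


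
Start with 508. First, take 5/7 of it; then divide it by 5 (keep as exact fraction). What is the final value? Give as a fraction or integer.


Start with 508.
Step 1: Take 5/7: 508 * 5/7 = 2540/7
Step 2: Divide by 5: 2540/7 / 5 = 508/7
Final result = 508/7

508/7


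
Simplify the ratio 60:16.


Find GCD(60, 16)
GCD = 4
Divide both by 4: 60/4 = 15, 16/4 = 4
Simplified ratio = 15:4

15:4


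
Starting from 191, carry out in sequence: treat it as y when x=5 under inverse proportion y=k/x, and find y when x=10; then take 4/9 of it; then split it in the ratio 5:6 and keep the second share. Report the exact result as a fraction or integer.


Start with 191.
Step 1: Inverse prop: k = (191)*5; new y = k/10 = 191*5/10 = 191/2
Step 2: Take 4/9: 191/2 * 4/9 = 382/9
Step 3: Split 5:6, second share = 382/9 * 6/11 = 764/33
Final result = 764/33

764/33


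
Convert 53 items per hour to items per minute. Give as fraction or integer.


Converting from per hour to per minute
Rate = 53 items per hour
Divide by 60: 53/60
= 53/60 items per minute

53/60


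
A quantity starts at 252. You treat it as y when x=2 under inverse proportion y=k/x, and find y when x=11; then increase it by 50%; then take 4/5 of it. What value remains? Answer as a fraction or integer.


Start with 252.
Step 1: Inverse prop: k = (252)*2; new y = k/11 = 252*2/11 = 504/11
Step 2: Increase by 50%: 504/11 * 150/100 = 756/11
Step 3: Take 4/5: 756/11 * 4/5 = 3024/55
Final result = 3024/55

3024/55


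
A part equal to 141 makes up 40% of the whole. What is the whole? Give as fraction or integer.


Given: 141 is 40% of the whole
Set up: 141 = 40/100 * whole
whole = 141 * 100 / 40
whole = 14100 / 40
whole = 705/2

705/2


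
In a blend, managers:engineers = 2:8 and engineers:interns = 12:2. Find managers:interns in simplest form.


Given a:b = 2:8 and b:c = 12:2
Make b consistent. Multiply first ratio by 12: a:b = 24:96
Multiply second ratio by 8: b:c = 96:16
Now b = 96 in both, so a:b:c = 24:96:16
Therefore a:c = 24:16
Simplify by GCD: a:c = 3:2

3:2


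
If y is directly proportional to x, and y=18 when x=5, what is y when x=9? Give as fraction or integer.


Direct proportion: y = kx
Find k: k = 18/5 = 18/5
Compute y at x=9: y = 18/5 * 9
y = 162/5

162/5


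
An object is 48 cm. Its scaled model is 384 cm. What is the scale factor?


Original length = 48 cm
Scaled length = 384 cm
Scale factor = 384 / 48
= 8

8


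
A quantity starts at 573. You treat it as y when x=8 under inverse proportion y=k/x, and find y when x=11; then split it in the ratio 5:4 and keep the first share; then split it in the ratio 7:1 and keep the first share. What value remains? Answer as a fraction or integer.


Start with 573.
Step 1: Inverse prop: k = (573)*8; new y = k/11 = 573*8/11 = 4584/11
Step 2: Split 5:4, first share = 4584/11 * 5/9 = 7640/33
Step 3: Split 7:1, first share = 7640/33 * 7/8 = 6685/33
Final result = 6685/33

6685/33


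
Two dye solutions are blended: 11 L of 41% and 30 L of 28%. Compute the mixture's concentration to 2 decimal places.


Solute in mixture 1 = 41% of 11 L = 11*41/100 = 451/100 L
Solute in mixture 2 = 28% of 30 L = 30*28/100 = 42/5 L
Total solute = 451/100 + 42/5 = 1291/100 L
Total volume = 11 + 30 = 41 L
Final concentration = 1291/100/41 * 100 = 31.49%

31.49


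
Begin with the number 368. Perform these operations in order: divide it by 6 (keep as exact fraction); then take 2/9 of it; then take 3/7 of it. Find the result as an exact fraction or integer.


Start with 368.
Step 1: Divide by 6: 368 / 6 = 184/3
Step 2: Take 2/9: 184/3 * 2/9 = 368/27
Step 3: Take 3/7: 368/27 * 3/7 = 368/63
Final result = 368/63

368/63


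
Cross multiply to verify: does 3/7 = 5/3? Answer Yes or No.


Cross multiply to check 3/7 = 5/3
Left cross product: 3 * 3 = 9
Right cross product: 7 * 5 = 35
9 != 35
Not equal, so proportions differ => No

No


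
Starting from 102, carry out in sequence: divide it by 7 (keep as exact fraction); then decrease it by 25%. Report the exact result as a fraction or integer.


Start with 102.
Step 1: Divide by 7: 102 / 7 = 102/7
Step 2: Decrease by 25%: 102/7 * 75/100 = 153/14
Final result = 153/14

153/14


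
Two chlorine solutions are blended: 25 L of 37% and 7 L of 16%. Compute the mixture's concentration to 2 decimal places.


Solute in mixture 1 = 37% of 25 L = 25*37/100 = 37/4 L
Solute in mixture 2 = 16% of 7 L = 7*16/100 = 28/25 L
Total solute = 37/4 + 28/25 = 1037/100 L
Total volume = 25 + 7 = 32 L
Final concentration = 1037/100/32 * 100 = 32.41%

32.41


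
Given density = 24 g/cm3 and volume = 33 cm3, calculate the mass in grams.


Using mass = density * volume
Density = 24 g/cm3
Volume = 33 cm3
Mass = 24 * 33
= 792 g

792


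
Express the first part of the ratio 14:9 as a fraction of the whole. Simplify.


Total parts = 14 + 9 = 23
First part fraction = 14/23
Simplify: 14/23 = 14/23

14/23


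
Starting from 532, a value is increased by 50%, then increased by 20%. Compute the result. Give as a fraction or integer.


Start: 532
Step 1: increase by 50% => multiply by 150/100
  532 * 150/100 = 798
Step 2: increase by 20% => multiply by 120/100
  798 * 120/100 = 4788/5
Final value = 4788/5

4788/5


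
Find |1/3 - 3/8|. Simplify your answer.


Simplify: 1/3 = 1/3 and 3/8 = 3/8
Find common denominator: LCD = 24
Convert: 8/24 and 9/24
Difference = |8 - 9|/24 = 1/24
Simplified = 1/24

1/24


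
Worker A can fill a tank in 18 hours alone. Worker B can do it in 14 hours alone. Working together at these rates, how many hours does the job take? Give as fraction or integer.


Rate of A = 1/18 job per hour
Rate of B = 1/14 job per hour
Combined rate = 1/18 + 1/14
Find common denominator: (14 + 18)/(18*14) = 32/252
Combined rate = 8/63 job per hour
Time together = 1 / (8/63) = 63/8 hours

63/8


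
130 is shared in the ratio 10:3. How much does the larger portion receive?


Total parts = 10 + 3 = 13
Value per part = 130 / 13 = 10
First share = 10 * 10 = 100
Second share = 3 * 10 = 30
Larger share = 100

100


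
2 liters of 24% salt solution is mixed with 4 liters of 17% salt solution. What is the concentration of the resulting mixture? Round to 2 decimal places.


Solute in mixture 1 = 24% of 2 L = 2*24/100 = 12/25 L
Solute in mixture 2 = 17% of 4 L = 4*17/100 = 17/25 L
Total solute = 12/25 + 17/25 = 29/25 L
Total volume = 2 + 4 = 6 L
Final concentration = 29/25/6 * 100 = 19.33%

19.33


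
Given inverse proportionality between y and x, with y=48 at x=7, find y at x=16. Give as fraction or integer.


Inverse proportion: y = k/x
Find k: k = 7 * 48 = 336
Compute y at x=16: y = 336/16
y = 21

21


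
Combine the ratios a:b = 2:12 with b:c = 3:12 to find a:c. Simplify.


Given a:b = 2:12 and b:c = 3:12
Make b consistent. Multiply first ratio by 3: a:b = 6:36
Multiply second ratio by 12: b:c = 36:144
Now b = 36 in both, so a:b:c = 6:36:144
Therefore a:c = 6:144
Simplify by GCD: a:c = 1:24

1:24


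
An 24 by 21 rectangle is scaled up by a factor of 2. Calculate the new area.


Original dimensions: 24 x 21
Enlargement factor = 2
New width = 24 * 2 = 48
New height = 21 * 2 = 42
New area = 48 * 42 = 2016

2016


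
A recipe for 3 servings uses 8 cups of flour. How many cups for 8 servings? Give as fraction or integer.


Original: 8 cups for 3 servings
Target servings = 8
Scaling factor = 8/3
New amount = 8 * 8/3
= 64/3
= 64/3 cups

64/3


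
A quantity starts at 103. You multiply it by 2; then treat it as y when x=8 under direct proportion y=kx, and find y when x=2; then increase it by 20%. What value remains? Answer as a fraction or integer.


Start with 103.
Step 1: Multiply by 2: 103 * 2 = 206
Step 2: Direct prop: k = (206)/8; new y = k*2 = 206*2/8 = 103/2
Step 3: Increase by 20%: 103/2 * 120/100 = 309/5
Final result = 309/5

309/5


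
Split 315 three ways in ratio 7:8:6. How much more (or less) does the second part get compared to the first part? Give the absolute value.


Total parts = 7 + 8 + 6 = 21
Value per part = 315 / 21 = 15
Shares: 7*15=105, 8*15=120, 6*15=90
Second share = 120, first share = 105
Difference = |120 - 105| = 15

15


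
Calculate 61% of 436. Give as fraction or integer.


Compute 61% of 436
Convert percentage: 61% = 61/100
Multiply: 436 * 61/100
= 26596/100
= 6649/25

6649/25


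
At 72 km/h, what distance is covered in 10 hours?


Using distance = speed * time
Speed = 72 km/h
Time = 10 hours
Distance = 72 * 10
= 720 km

720


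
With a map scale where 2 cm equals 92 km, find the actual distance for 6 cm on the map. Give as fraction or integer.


Map scale: 2 cm = 92 km
Measured distance on map = 6 cm
Set up proportion: 6 * 92 / 2
= 552 / 2
= 276 km

276


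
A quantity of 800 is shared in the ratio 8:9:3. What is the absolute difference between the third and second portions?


Total parts = 8 + 9 + 3 = 20
Value per part = 800 / 20 = 40
Shares: 8*40=320, 9*40=360, 3*40=120
Third share = 120, second share = 360
Difference = |120 - 360| = 240

240


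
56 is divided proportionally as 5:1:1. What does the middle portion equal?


Ratio = 5:1:1
Total parts = 5 + 1 + 1 = 7
Value per part = 56 / 7 = 8
First share = 5 * 8 = 40
Middle share = 1 * 8 = 8
Third share = 1 * 8 = 8

8


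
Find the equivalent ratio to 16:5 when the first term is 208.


Original ratio: 16:5
First term target: 208
Scale factor = 208 / 16 = 13
Multiply second term: 5 * 13 = 65
Equivalent ratio = 208:65

208:65


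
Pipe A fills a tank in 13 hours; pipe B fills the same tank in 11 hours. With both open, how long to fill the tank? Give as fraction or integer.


Rate of A = 1/13 job per hour
Rate of B = 1/11 job per hour
Combined rate = 1/13 + 1/11
Find common denominator: (11 + 13)/(13*11) = 24/143
Combined rate = 24/143 job per hour
Time together = 1 / (24/143) = 143/24 hours

143/24


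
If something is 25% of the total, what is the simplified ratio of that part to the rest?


Part = 25%, Remainder = 75%
Ratio = 25:75
GCD(25, 75) = 25
Simplify: 1:3 = 1:3

1:3


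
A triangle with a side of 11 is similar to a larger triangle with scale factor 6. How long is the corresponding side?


Similar triangles have proportional sides
Scale factor = 6
Smaller side = 11
Corresponding larger side = 11 * 6
= 66

66


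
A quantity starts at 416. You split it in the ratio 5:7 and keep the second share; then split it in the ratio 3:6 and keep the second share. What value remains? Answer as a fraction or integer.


Start with 416.
Step 1: Split 5:7, second share = 416 * 7/12 = 728/3
Step 2: Split 3:6, second share = 728/3 * 6/9 = 1456/9
Final result = 1456/9

1456/9


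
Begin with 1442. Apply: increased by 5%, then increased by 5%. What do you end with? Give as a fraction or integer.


Start: 1442
Step 1: increase by 5% => multiply by 105/100
  1442 * 105/100 = 15141/10
Step 2: increase by 5% => multiply by 105/100
  15141/10 * 105/100 = 317961/200
Final value = 317961/200

317961/200


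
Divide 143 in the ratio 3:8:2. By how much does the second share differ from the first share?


Total parts = 3 + 8 + 2 = 13
Value per part = 143 / 13 = 11
Shares: 3*11=33, 8*11=88, 2*11=22
Second share = 88, first share = 33
Difference = |88 - 33| = 55

55


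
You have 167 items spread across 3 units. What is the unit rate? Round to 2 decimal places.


Total items = 167
Number of units = 3
Unit rate = 167 / 3
= 55.67 items per unit

55.67


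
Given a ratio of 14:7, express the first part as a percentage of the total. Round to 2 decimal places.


Total parts = 14 + 7 = 21
First part fraction = 14/21
Percentage = (14/21) * 100
= 0.666667 * 100
= 66.67%

66.67


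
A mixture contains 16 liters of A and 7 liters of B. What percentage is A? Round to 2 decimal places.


Volume of A = 16 L
Volume of B = 7 L
Total volume = 16 + 7 = 23 L
Percentage of A = (16/23) * 100
= 69.57%

69.57


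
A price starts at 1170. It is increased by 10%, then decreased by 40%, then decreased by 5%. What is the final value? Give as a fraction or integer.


Start: 1170
Step 1: increase by 10% => multiply by 110/100
  1170 * 110/100 = 1287
Step 2: decrease by 40% => multiply by 60/100
  1287 * 60/100 = 3861/5
Step 3: decrease by 5% => multiply by 95/100
  3861/5 * 95/100 = 73359/100
Final value = 73359/100

73359/100


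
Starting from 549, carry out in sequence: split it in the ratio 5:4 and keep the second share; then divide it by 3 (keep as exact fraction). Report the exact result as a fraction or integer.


Start with 549.
Step 1: Split 5:4, second share = 549 * 4/9 = 244
Step 2: Divide by 3: 244 / 3 = 244/3
Final result = 244/3

244/3


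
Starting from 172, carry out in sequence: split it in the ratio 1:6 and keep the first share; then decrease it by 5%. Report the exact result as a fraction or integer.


Start with 172.
Step 1: Split 1:6, first share = 172 * 1/7 = 172/7
Step 2: Decrease by 5%: 172/7 * 95/100 = 817/35
Final result = 817/35

817/35


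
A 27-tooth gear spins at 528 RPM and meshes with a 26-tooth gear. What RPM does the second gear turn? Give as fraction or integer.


Gear ratio: teeth_A * RPM_A = teeth_B * RPM_B
27 * 528 = 26 * RPM_B
14256 = 26 * RPM_B
RPM_B = 14256 / 26
RPM_B = 7128/13

7128/13


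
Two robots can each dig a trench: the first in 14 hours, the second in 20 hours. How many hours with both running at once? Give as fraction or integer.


Rate of A = 1/14 job per hour
Rate of B = 1/20 job per hour
Combined rate = 1/14 + 1/20
Find common denominator: (20 + 14)/(14*20) = 34/280
Combined rate = 17/140 job per hour
Time together = 1 / (17/140) = 140/17 hours

140/17


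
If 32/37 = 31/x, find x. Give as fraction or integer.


Setting up: 32/37 = 31/x
Cross multiply: 32 * x = 37 * 31
32x = 1147
x = 1147/32
x = 1147/32

1147/32


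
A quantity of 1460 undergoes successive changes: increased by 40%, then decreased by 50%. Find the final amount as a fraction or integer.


Start: 1460
Step 1: increase by 40% => multiply by 140/100
  1460 * 140/100 = 2044
Step 2: decrease by 50% => multiply by 50/100
  2044 * 50/100 = 1022
Final value = 1022

1022


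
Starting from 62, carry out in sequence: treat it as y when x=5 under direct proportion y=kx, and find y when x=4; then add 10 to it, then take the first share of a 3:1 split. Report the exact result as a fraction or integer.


Start with 62.
Step 1: Direct prop: k = (62)/5; new y = k*4 = 62*4/5 = 248/5
Step 2: Add 10: 248/5+10=298/5; split 3:1 first = 298/5*3/4 = 447/10
Final result = 447/10

447/10


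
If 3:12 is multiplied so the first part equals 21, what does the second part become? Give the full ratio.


Original ratio: 3:12
First term target: 21
Scale factor = 21 / 3 = 7
Multiply second term: 12 * 7 = 84
Equivalent ratio = 21:84

21:84


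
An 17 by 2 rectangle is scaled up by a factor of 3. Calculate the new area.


Original dimensions: 17 x 2
Enlargement factor = 3
New width = 17 * 3 = 51
New height = 2 * 3 = 6
New area = 51 * 6 = 306

306


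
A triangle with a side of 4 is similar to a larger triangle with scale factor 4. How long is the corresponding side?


Similar triangles have proportional sides
Scale factor = 4
Smaller side = 4
Corresponding larger side = 4 * 4
= 16

16


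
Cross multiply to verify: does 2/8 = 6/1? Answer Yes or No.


Cross multiply to check 2/8 = 6/1
Left cross product: 2 * 1 = 2
Right cross product: 8 * 6 = 48
2 != 48
Not equal, so proportions differ => No

No


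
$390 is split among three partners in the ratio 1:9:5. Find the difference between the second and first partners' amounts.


Total parts = 1 + 9 + 5 = 15
Value per part = 390 / 15 = 26
Shares: 1*26=26, 9*26=234, 5*26=130
Second share = 234, first share = 26
Difference = |234 - 26| = 208

208


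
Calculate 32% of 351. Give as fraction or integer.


Compute 32% of 351
Convert percentage: 32% = 32/100
Multiply: 351 * 32/100
= 11232/100
= 2808/25

2808/25


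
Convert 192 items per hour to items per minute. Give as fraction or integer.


Converting from per hour to per minute
Rate = 192 items per hour
Divide by 60: 192/60
= 16/5 items per minute

16/5


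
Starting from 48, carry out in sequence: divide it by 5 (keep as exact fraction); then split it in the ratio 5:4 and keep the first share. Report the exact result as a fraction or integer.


Start with 48.
Step 1: Divide by 5: 48 / 5 = 48/5
Step 2: Split 5:4, first share = 48/5 * 5/9 = 16/3
Final result = 16/3

16/3


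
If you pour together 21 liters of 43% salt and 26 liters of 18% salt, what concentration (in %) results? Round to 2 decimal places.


Solute in mixture 1 = 43% of 21 L = 21*43/100 = 903/100 L
Solute in mixture 2 = 18% of 26 L = 26*18/100 = 117/25 L
Total solute = 903/100 + 117/25 = 1371/100 L
Total volume = 21 + 26 = 47 L
Final concentration = 1371/100/47 * 100 = 29.17%

29.17


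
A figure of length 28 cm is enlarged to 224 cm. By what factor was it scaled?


Original length = 28 cm
Scaled length = 224 cm
Scale factor = 224 / 28
= 8

8


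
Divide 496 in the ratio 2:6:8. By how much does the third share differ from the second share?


Total parts = 2 + 6 + 8 = 16
Value per part = 496 / 16 = 31
Shares: 2*31=62, 6*31=186, 8*31=248
Third share = 248, second share = 186
Difference = |248 - 186| = 62

62


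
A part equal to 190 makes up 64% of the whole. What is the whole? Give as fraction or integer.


Given: 190 is 64% of the whole
Set up: 190 = 64/100 * whole
whole = 190 * 100 / 64
whole = 19000 / 64
whole = 2375/8

2375/8


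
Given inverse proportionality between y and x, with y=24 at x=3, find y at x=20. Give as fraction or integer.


Inverse proportion: y = k/x
Find k: k = 3 * 24 = 72
Compute y at x=20: y = 72/20
y = 18/5

18/5


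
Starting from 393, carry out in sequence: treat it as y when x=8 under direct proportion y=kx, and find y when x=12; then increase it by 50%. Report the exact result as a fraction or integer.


Start with 393.
Step 1: Direct prop: k = (393)/8; new y = k*12 = 393*12/8 = 1179/2
Step 2: Increase by 50%: 1179/2 * 150/100 = 3537/4
Final result = 3537/4

3537/4


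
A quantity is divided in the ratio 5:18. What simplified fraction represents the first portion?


Total parts = 5 + 18 = 23
First part fraction = 5/23
Simplify: 5/23 = 5/23

5/23


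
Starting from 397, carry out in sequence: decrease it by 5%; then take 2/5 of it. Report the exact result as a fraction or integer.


Start with 397.
Step 1: Decrease by 5%: 397 * 95/100 = 7543/20
Step 2: Take 2/5: 7543/20 * 2/5 = 7543/50
Final result = 7543/50

7543/50


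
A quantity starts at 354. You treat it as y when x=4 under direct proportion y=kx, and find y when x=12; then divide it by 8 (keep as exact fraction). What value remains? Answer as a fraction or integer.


Start with 354.
Step 1: Direct prop: k = (354)/4; new y = k*12 = 354*12/4 = 1062
Step 2: Divide by 8: 1062 / 8 = 531/4
Final result = 531/4

531/4


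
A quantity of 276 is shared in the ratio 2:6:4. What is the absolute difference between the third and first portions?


Total parts = 2 + 6 + 4 = 12
Value per part = 276 / 12 = 23
Shares: 2*23=46, 6*23=138, 4*23=92
Third share = 92, first share = 46
Difference = |92 - 46| = 46

46


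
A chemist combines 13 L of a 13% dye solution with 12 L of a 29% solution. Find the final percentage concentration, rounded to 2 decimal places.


Solute in mixture 1 = 13% of 13 L = 13*13/100 = 169/100 L
Solute in mixture 2 = 29% of 12 L = 12*29/100 = 87/25 L
Total solute = 169/100 + 87/25 = 517/100 L
Total volume = 13 + 12 = 25 L
Final concentration = 517/100/25 * 100 = 20.68%

20.68


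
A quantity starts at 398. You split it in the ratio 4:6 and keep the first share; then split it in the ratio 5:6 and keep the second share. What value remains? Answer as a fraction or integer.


Start with 398.
Step 1: Split 4:6, first share = 398 * 4/10 = 796/5
Step 2: Split 5:6, second share = 796/5 * 6/11 = 4776/55
Final result = 4776/55

4776/55


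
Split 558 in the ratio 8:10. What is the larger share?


Total parts = 8 + 10 = 18
Value per part = 558 / 18 = 31
First share = 8 * 31 = 248
Second share = 10 * 31 = 310
Larger share = 310

310


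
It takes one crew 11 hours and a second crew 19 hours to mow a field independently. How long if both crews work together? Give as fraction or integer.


Rate of A = 1/11 job per hour
Rate of B = 1/19 job per hour
Combined rate = 1/11 + 1/19
Find common denominator: (19 + 11)/(11*19) = 30/209
Combined rate = 30/209 job per hour
Time together = 1 / (30/209) = 209/30 hours

209/30


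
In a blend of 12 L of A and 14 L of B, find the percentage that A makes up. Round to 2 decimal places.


Volume of A = 12 L
Volume of B = 14 L
Total volume = 12 + 14 = 26 L
Percentage of A = (12/26) * 100
= 46.15%

46.15


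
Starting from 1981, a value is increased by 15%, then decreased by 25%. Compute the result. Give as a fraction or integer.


Start: 1981
Step 1: increase by 15% => multiply by 115/100
  1981 * 115/100 = 45563/20
Step 2: decrease by 25% => multiply by 75/100
  45563/20 * 75/100 = 136689/80
Final value = 136689/80

136689/80


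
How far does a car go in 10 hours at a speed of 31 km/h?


Using distance = speed * time
Speed = 31 km/h
Time = 10 hours
Distance = 31 * 10
= 310 km

310


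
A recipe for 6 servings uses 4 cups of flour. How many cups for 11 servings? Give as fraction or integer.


Original: 4 cups for 6 servings
Target servings = 11
Scaling factor = 11/6
New amount = 4 * 11/6
= 44/6
= 22/3 cups

22/3


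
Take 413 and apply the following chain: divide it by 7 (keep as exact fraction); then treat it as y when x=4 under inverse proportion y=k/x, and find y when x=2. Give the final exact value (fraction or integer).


Start with 413.
Step 1: Divide by 7: 413 / 7 = 59
Step 2: Inverse prop: k = (59)*4; new y = k/2 = 59*4/2 = 118
Final result = 118

118


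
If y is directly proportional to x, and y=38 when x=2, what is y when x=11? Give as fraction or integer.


Direct proportion: y = kx
Find k: k = 38/2 = 19
Compute y at x=11: y = 19 * 11
y = 209

209


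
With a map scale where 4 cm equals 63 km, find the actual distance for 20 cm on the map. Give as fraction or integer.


Map scale: 4 cm = 63 km
Measured distance on map = 20 cm
Set up proportion: 20 * 63 / 4
= 1260 / 4
= 315 km

315


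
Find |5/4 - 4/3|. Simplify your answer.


Simplify: 5/4 = 5/4 and 4/3 = 4/3
Find common denominator: LCD = 12
Convert: 15/12 and 16/12
Difference = |15 - 16|/12 = 1/12
Simplified = 1/12

1/12


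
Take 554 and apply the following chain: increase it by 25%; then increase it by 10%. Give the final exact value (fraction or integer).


Start with 554.
Step 1: Increase by 25%: 554 * 125/100 = 1385/2
Step 2: Increase by 10%: 1385/2 * 110/100 = 3047/4
Final result = 3047/4

3047/4


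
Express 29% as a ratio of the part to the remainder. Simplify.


Part = 29%, Remainder = 71%
Ratio = 29:71
GCD(29, 71) = 1
Simplify: 29:71 = 29:71

29:71


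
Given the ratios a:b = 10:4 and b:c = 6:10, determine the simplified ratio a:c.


Given a:b = 10:4 and b:c = 6:10
Make b consistent. Multiply first ratio by 6: a:b = 60:24
Multiply second ratio by 4: b:c = 24:40
Now b = 24 in both, so a:b:c = 60:24:40
Therefore a:c = 60:40
Simplify by GCD: a:c = 3:2

3:2


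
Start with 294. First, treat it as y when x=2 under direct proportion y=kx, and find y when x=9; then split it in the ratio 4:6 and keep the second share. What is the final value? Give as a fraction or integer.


Start with 294.
Step 1: Direct prop: k = (294)/2; new y = k*9 = 294*9/2 = 1323
Step 2: Split 4:6, second share = 1323 * 6/10 = 3969/5
Final result = 3969/5

3969/5


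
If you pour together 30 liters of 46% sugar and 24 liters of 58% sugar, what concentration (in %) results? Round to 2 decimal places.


Solute in mixture 1 = 46% of 30 L = 30*46/100 = 69/5 L
Solute in mixture 2 = 58% of 24 L = 24*58/100 = 348/25 L
Total solute = 69/5 + 348/25 = 693/25 L
Total volume = 30 + 24 = 54 L
Final concentration = 693/25/54 * 100 = 51.33%

51.33


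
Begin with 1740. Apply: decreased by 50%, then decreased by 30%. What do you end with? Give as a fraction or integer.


Start: 1740
Step 1: decrease by 50% => multiply by 50/100
  1740 * 50/100 = 870
Step 2: decrease by 30% => multiply by 70/100
  870 * 70/100 = 609
Final value = 609

609


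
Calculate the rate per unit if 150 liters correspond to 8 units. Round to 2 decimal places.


Total liters = 150
Number of units = 8
Unit rate = 150 / 8
= 18.75 liters per unit

18.75


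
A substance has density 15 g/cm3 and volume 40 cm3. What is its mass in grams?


Using mass = density * volume
Density = 15 g/cm3
Volume = 40 cm3
Mass = 15 * 40
= 600 g

600


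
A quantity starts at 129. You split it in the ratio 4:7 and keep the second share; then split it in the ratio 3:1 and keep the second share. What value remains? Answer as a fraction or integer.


Start with 129.
Step 1: Split 4:7, second share = 129 * 7/11 = 903/11
Step 2: Split 3:1, second share = 903/11 * 1/4 = 903/44
Final result = 903/44

903/44


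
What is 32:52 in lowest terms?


Find GCD(32, 52)
GCD = 4
Divide both by 4: 32/4 = 8, 52/4 = 13
Simplified ratio = 8:13

8:13


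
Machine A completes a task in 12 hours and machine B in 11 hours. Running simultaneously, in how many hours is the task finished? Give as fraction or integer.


Rate of A = 1/12 job per hour
Rate of B = 1/11 job per hour
Combined rate = 1/12 + 1/11
Find common denominator: (11 + 12)/(12*11) = 23/132
Combined rate = 23/132 job per hour
Time together = 1 / (23/132) = 132/23 hours

132/23


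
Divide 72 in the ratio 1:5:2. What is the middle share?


Ratio = 1:5:2
Total parts = 1 + 5 + 2 = 8
Value per part = 72 / 8 = 9
First share = 1 * 9 = 9
Middle share = 5 * 9 = 45
Third share = 2 * 9 = 18

45


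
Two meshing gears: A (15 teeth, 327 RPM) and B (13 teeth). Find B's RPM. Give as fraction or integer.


Gear ratio: teeth_A * RPM_A = teeth_B * RPM_B
15 * 327 = 13 * RPM_B
4905 = 13 * RPM_B
RPM_B = 4905 / 13
RPM_B = 4905/13

4905/13


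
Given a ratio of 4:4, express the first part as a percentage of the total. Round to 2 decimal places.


Total parts = 4 + 4 = 8
First part fraction = 4/8
Percentage = (4/8) * 100
= 0.5 * 100
= 50.00%

50.00


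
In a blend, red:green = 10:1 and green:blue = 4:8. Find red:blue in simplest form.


Given a:b = 10:1 and b:c = 4:8
Make b consistent. Multiply first ratio by 4: a:b = 40:4
Multiply second ratio by 1: b:c = 4:8
Now b = 4 in both, so a:b:c = 40:4:8
Therefore a:c = 40:8
Simplify by GCD: a:c = 5:1

5:1


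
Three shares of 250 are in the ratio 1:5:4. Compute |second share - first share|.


Total parts = 1 + 5 + 4 = 10
Value per part = 250 / 10 = 25
Shares: 1*25=25, 5*25=125, 4*25=100
Second share = 125, first share = 25
Difference = |125 - 25| = 100

100


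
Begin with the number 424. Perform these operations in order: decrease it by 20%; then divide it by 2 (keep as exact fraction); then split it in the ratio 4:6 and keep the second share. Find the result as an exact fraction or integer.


Start with 424.
Step 1: Decrease by 20%: 424 * 80/100 = 1696/5
Step 2: Divide by 2: 1696/5 / 2 = 848/5
Step 3: Split 4:6, second share = 848/5 * 6/10 = 2544/25
Final result = 2544/25

2544/25


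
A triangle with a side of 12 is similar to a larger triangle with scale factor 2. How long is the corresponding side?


Similar triangles have proportional sides
Scale factor = 2
Smaller side = 12
Corresponding larger side = 12 * 2
= 24

24


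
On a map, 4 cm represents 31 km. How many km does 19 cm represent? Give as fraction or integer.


Map scale: 4 cm = 31 km
Measured distance on map = 19 cm
Set up proportion: 19 * 31 / 4
= 589 / 4
= 589/4 km

589/4


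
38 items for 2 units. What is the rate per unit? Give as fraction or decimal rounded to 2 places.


Total items = 38
Number of units = 2
Unit rate = 38 / 2
= 19 items per unit

19


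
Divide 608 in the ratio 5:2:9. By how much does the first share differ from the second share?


Total parts = 5 + 2 + 9 = 16
Value per part = 608 / 16 = 38
Shares: 5*38=190, 2*38=76, 9*38=342
First share = 190, second share = 76
Difference = |190 - 76| = 114

114


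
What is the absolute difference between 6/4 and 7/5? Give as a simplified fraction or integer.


Simplify: 6/4 = 3/2 and 7/5 = 7/5
Find common denominator: LCD = 10
Convert: 15/10 and 14/10
Difference = |15 - 14|/10 = 1/10
Simplified = 1/10

1/10


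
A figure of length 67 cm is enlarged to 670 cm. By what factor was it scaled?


Original length = 67 cm
Scaled length = 670 cm
Scale factor = 670 / 67
= 10

10


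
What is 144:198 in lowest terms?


Find GCD(144, 198)
GCD = 18
Divide both by 18: 144/18 = 8, 198/18 = 11
Simplified ratio = 8:11

8:11


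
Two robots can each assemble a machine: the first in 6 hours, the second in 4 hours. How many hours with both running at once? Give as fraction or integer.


Rate of A = 1/6 job per hour
Rate of B = 1/4 job per hour
Combined rate = 1/6 + 1/4
Find common denominator: (4 + 6)/(6*4) = 10/24
Combined rate = 5/12 job per hour
Time together = 1 / (5/12) = 12/5 hours

12/5


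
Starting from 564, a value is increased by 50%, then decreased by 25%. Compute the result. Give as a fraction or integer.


Start: 564
Step 1: increase by 50% => multiply by 150/100
  564 * 150/100 = 846
Step 2: decrease by 25% => multiply by 75/100
  846 * 75/100 = 1269/2
Final value = 1269/2

1269/2


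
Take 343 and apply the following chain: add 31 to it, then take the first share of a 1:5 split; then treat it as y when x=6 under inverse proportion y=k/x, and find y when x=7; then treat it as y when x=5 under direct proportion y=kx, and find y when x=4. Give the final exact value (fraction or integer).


Start with 343.
Step 1: Add 31: 343+31=374; split 1:5 first = 374*1/6 = 187/3
Step 2: Inverse prop: k = (187/3)*6; new y = k/7 = 187/3*6/7 = 374/7
Step 3: Direct prop: k = (374/7)/5; new y = k*4 = 374/7*4/5 = 1496/35
Final result = 1496/35

1496/35


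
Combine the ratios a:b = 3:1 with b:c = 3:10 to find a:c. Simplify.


Given a:b = 3:1 and b:c = 3:10
Make b consistent. Multiply first ratio by 3: a:b = 9:3
Multiply second ratio by 1: b:c = 3:10
Now b = 3 in both, so a:b:c = 9:3:10
Therefore a:c = 9:10
Simplify by GCD: a:c = 9:10

9:10


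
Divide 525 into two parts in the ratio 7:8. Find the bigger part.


Total parts = 7 + 8 = 15
Value per part = 525 / 15 = 35
First share = 7 * 35 = 245
Second share = 8 * 35 = 280
Larger share = 280

280


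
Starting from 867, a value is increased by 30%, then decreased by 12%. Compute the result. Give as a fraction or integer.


Start: 867
Step 1: increase by 30% => multiply by 130/100
  867 * 130/100 = 11271/10
Step 2: decrease by 12% => multiply by 88/100
  11271/10 * 88/100 = 123981/125
Final value = 123981/125

123981/125


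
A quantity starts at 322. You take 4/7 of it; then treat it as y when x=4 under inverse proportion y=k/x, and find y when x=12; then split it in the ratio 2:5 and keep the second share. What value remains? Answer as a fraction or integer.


Start with 322.
Step 1: Take 4/7: 322 * 4/7 = 184
Step 2: Inverse prop: k = (184)*4; new y = k/12 = 184*4/12 = 184/3
Step 3: Split 2:5, second share = 184/3 * 5/7 = 920/21
Final result = 920/21

920/21


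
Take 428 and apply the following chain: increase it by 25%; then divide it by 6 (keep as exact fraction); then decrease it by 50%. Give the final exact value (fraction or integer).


Start with 428.
Step 1: Increase by 25%: 428 * 125/100 = 535
Step 2: Divide by 6: 535 / 6 = 535/6
Step 3: Decrease by 50%: 535/6 * 50/100 = 535/12
Final result = 535/12

535/12


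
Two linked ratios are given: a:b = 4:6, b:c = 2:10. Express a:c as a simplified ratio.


Given a:b = 4:6 and b:c = 2:10
Make b consistent. Multiply first ratio by 2: a:b = 8:12
Multiply second ratio by 6: b:c = 12:60
Now b = 12 in both, so a:b:c = 8:12:60
Therefore a:c = 8:60
Simplify by GCD: a:c = 2:15

2:15


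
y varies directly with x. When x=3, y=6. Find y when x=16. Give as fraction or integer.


Direct proportion: y = kx
Find k: k = 6/3 = 2
Compute y at x=16: y = 2 * 16
y = 32

32


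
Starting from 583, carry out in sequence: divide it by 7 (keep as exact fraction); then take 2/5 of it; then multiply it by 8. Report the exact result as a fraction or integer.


Start with 583.
Step 1: Divide by 7: 583 / 7 = 583/7
Step 2: Take 2/5: 583/7 * 2/5 = 1166/35
Step 3: Multiply by 8: 1166/35 * 8 = 9328/35
Final result = 9328/35

9328/35


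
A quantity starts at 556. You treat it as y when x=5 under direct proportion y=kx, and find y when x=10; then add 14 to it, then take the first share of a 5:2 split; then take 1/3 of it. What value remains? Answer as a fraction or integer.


Start with 556.
Step 1: Direct prop: k = (556)/5; new y = k*10 = 556*10/5 = 1112
Step 2: Add 14: 1112+14=1126; split 5:2 first = 1126*5/7 = 5630/7
Step 3: Take 1/3: 5630/7 * 1/3 = 5630/21
Final result = 5630/21

5630/21


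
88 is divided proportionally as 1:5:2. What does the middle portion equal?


Ratio = 1:5:2
Total parts = 1 + 5 + 2 = 8
Value per part = 88 / 8 = 11
First share = 1 * 11 = 11
Middle share = 5 * 11 = 55
Third share = 2 * 11 = 22

55


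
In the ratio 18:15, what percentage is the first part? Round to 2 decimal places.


Total parts = 18 + 15 = 33
First part fraction = 18/33
Percentage = (18/33) * 100
= 0.545455 * 100
= 54.55%

54.55


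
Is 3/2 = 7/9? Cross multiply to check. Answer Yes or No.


Cross multiply to check 3/2 = 7/9
Left cross product: 3 * 9 = 27
Right cross product: 2 * 7 = 14
27 != 14
Not equal, so proportions differ => No

No


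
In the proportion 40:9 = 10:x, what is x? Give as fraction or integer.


Setting up: 40/9 = 10/x
Cross multiply: 40 * x = 9 * 10
40x = 90
x = 90/40
x = 9/4

9/4


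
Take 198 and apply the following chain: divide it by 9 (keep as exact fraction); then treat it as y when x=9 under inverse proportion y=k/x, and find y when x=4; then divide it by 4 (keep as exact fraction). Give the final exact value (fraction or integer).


Start with 198.
Step 1: Divide by 9: 198 / 9 = 22
Step 2: Inverse prop: k = (22)*9; new y = k/4 = 22*9/4 = 99/2
Step 3: Divide by 4: 99/2 / 4 = 99/8
Final result = 99/8

99/8


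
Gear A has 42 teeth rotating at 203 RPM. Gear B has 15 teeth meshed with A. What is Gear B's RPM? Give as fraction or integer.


Gear ratio: teeth_A * RPM_A = teeth_B * RPM_B
42 * 203 = 15 * RPM_B
8526 = 15 * RPM_B
RPM_B = 8526 / 15
RPM_B = 2842/5

2842/5


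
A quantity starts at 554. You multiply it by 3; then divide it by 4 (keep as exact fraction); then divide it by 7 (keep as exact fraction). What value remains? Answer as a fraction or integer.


Start with 554.
Step 1: Multiply by 3: 554 * 3 = 1662
Step 2: Divide by 4: 1662 / 4 = 831/2
Step 3: Divide by 7: 831/2 / 7 = 831/14
Final result = 831/14

831/14


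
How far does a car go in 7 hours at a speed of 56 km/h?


Using distance = speed * time
Speed = 56 km/h
Time = 7 hours
Distance = 56 * 7
= 392 km

392


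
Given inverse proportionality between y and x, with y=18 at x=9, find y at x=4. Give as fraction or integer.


Inverse proportion: y = k/x
Find k: k = 9 * 18 = 162
Compute y at x=4: y = 162/4
y = 81/2

81/2


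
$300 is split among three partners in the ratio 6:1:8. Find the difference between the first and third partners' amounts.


Total parts = 6 + 1 + 8 = 15
Value per part = 300 / 15 = 20
Shares: 6*20=120, 1*20=20, 8*20=160
First share = 120, third share = 160
Difference = |120 - 160| = 40

40


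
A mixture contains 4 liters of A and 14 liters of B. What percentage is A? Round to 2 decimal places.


Volume of A = 4 L
Volume of B = 14 L
Total volume = 4 + 14 = 18 L
Percentage of A = (4/18) * 100
= 22.22%

22.22


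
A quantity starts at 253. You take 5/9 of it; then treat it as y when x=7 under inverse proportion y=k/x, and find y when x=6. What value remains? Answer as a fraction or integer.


Start with 253.
Step 1: Take 5/9: 253 * 5/9 = 1265/9
Step 2: Inverse prop: k = (1265/9)*7; new y = k/6 = 1265/9*7/6 = 8855/54
Final result = 8855/54

8855/54


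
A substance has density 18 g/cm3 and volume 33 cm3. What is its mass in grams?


Using mass = density * volume
Density = 18 g/cm3
Volume = 33 cm3
Mass = 18 * 33
= 594 g

594


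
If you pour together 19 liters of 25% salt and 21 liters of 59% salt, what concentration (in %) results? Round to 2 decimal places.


Solute in mixture 1 = 25% of 19 L = 19*25/100 = 19/4 L
Solute in mixture 2 = 59% of 21 L = 21*59/100 = 1239/100 L
Total solute = 19/4 + 1239/100 = 857/50 L
Total volume = 19 + 21 = 40 L
Final concentration = 857/50/40 * 100 = 42.85%

42.85


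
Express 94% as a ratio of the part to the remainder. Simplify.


Part = 94%, Remainder = 6%
Ratio = 94:6
GCD(94, 6) = 2
Simplify: 47:3 = 47:3

47:3


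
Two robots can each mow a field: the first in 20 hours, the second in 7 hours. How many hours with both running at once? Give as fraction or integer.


Rate of A = 1/20 job per hour
Rate of B = 1/7 job per hour
Combined rate = 1/20 + 1/7
Find common denominator: (7 + 20)/(20*7) = 27/140
Combined rate = 27/140 job per hour
Time together = 1 / (27/140) = 140/27 hours

140/27


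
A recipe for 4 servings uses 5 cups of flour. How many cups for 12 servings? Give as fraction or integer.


Original: 5 cups for 4 servings
Target servings = 12
Scaling factor = 12/4
New amount = 5 * 12/4
= 60/4
= 15 cups

15
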